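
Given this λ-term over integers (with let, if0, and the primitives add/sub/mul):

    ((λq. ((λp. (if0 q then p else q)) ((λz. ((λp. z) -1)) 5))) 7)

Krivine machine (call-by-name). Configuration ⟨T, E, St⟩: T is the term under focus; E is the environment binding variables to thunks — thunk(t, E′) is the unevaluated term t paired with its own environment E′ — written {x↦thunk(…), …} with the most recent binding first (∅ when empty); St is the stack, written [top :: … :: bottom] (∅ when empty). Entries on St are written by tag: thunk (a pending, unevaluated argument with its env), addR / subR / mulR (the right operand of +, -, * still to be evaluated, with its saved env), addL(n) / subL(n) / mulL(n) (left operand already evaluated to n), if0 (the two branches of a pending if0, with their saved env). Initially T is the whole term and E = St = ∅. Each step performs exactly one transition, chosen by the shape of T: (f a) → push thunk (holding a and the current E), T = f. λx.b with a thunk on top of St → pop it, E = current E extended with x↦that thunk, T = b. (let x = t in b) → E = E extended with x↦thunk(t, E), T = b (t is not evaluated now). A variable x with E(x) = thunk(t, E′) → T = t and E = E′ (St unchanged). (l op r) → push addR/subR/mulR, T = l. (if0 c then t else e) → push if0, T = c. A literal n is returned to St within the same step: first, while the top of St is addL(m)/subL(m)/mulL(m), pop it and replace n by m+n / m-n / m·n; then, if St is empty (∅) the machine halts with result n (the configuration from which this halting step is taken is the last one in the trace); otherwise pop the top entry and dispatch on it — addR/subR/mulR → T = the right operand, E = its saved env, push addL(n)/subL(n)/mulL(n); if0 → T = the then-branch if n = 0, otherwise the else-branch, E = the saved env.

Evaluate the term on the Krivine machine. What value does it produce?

step 0: <T=((λq. ((λp. (if0 q then p else q)) ((λz. ((λp. z) -1)) 5))) 7), E=∅, St=∅>
step 1: <T=(λq. ((λp. (if0 q then p else q)) ((λz. ((λp. z) -1)) 5))), E=∅, St=[thunk]>
step 2: <T=((λp. (if0 q then p else q)) ((λz. ((λp. z) -1)) 5)), E={q↦thunk(7, ∅)}, St=∅>
step 3: <T=(λp. (if0 q then p else q)), E={q↦thunk(7, ∅)}, St=[thunk]>
step 4: <T=(if0 q then p else q), E={p↦thunk(((λz. ((λp. z) -1)) 5), {q↦thunk(7, ∅)}), q↦thunk(7, ∅)}, St=∅>
step 5: <T=q, E={p↦thunk(((λz. ((λp. z) -1)) 5), {q↦thunk(7, ∅)}), q↦thunk(7, ∅)}, St=[if0]>
step 6: <T=7, E=∅, St=[if0]>
step 7: <T=q, E={p↦thunk(((λz. ((λp. z) -1)) 5), {q↦thunk(7, ∅)}), q↦thunk(7, ∅)}, St=∅>
step 8: <T=7, E=∅, St=∅>
→ final value 7

Answer: 7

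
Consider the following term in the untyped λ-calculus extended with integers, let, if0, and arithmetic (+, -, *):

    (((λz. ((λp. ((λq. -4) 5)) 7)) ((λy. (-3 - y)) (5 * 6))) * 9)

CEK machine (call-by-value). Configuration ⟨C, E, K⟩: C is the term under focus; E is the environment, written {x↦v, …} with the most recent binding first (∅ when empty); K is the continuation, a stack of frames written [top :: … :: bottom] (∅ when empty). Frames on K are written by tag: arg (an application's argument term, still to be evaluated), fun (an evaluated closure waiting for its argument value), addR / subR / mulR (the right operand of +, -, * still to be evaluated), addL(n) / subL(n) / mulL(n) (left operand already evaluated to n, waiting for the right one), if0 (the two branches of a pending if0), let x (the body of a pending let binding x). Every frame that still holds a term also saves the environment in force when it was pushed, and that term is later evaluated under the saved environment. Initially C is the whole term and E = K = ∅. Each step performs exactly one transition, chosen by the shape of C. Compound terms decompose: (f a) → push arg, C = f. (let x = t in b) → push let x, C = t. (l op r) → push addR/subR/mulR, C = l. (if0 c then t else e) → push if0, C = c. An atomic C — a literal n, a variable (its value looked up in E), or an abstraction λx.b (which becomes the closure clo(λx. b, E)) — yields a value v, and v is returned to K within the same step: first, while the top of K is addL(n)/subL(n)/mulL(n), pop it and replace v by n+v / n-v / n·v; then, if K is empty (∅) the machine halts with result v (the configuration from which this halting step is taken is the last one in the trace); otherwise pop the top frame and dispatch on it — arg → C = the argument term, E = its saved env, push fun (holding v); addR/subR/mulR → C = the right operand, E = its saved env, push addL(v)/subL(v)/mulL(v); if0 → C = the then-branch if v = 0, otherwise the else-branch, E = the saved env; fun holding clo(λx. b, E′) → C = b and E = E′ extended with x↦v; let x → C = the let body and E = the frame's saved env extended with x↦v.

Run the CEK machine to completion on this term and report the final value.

Answer: -36

Machine steps:
0. [C=(((λz. ((λp. ((λq. -4) 5)) 7)) ((λy. (-3 - y)) (5 * 6))) * 9) | E=∅ | K=∅]
1. [C=((λz. ((λp. ((λq. -4) 5)) 7)) ((λy. (-3 - y)) (5 * 6))) | E=∅ | K=[mulR]]
2. [C=(λz. ((λp. ((λq. -4) 5)) 7)) | E=∅ | K=[arg :: mulR]]
3. [C=((λy. (-3 - y)) (5 * 6)) | E=∅ | K=[fun :: mulR]]
4. [C=(λy. (-3 - y)) | E=∅ | K=[arg :: fun :: mulR]]
5. [C=(5 * 6) | E=∅ | K=[fun :: fun :: mulR]]
6. [C=5 | E=∅ | K=[mulR :: fun :: fun :: mulR]]
7. [C=6 | E=∅ | K=[mulL(5) :: fun :: fun :: mulR]]
8. [C=(-3 - y) | E={y↦30} | K=[fun :: mulR]]
9. [C=-3 | E={y↦30} | K=[subR :: fun :: mulR]]
10. [C=y | E={y↦30} | K=[subL(-3) :: fun :: mulR]]
11. [C=((λp. ((λq. -4) 5)) 7) | E={z↦-33} | K=[mulR]]
12. [C=(λp. ((λq. -4) 5)) | E={z↦-33} | K=[arg :: mulR]]
13. [C=7 | E={z↦-33} | K=[fun :: mulR]]
14. [C=((λq. -4) 5) | E={p↦7, z↦-33} | K=[mulR]]
15. [C=(λq. -4) | E={p↦7, z↦-33} | K=[arg :: mulR]]
16. [C=5 | E={p↦7, z↦-33} | K=[fun :: mulR]]
17. [C=-4 | E={q↦5, p↦7, z↦-33} | K=[mulR]]
18. [C=9 | E=∅ | K=[mulL(-4)]]
→ final value -36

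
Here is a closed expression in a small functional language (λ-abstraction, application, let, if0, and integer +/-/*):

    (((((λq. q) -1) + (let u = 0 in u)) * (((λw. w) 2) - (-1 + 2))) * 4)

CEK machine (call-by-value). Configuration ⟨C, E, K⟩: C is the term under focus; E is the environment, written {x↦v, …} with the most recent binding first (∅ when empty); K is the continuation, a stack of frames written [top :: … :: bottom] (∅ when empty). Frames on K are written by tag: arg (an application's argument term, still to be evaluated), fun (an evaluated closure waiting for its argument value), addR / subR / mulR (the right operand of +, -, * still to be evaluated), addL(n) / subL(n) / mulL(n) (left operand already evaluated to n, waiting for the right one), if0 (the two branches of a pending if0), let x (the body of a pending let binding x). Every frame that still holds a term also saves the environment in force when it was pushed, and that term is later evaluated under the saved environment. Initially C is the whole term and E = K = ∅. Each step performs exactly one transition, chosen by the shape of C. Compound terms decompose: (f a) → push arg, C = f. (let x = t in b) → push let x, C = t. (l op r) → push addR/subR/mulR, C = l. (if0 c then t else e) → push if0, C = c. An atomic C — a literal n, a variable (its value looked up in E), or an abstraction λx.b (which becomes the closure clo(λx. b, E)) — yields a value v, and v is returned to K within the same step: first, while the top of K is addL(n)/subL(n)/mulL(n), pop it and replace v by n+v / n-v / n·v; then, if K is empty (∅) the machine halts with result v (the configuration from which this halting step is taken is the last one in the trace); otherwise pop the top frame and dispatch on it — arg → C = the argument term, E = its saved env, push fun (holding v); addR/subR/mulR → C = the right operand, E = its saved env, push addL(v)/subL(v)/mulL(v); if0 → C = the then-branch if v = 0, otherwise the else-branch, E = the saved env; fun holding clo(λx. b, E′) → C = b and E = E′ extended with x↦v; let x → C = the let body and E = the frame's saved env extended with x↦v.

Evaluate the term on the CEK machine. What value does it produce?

t=0: [C=(((((λq. q) -1) + (let u = 0 in u)) * (((λw. w) 2) - (-1 + 2))) * 4) | E=∅ | K=∅]
t=1: [C=((((λq. q) -1) + (let u = 0 in u)) * (((λw. w) 2) - (-1 + 2))) | E=∅ | K=[mulR]]
t=2: [C=(((λq. q) -1) + (let u = 0 in u)) | E=∅ | K=[mulR :: mulR]]
t=3: [C=((λq. q) -1) | E=∅ | K=[addR :: mulR :: mulR]]
t=4: [C=(λq. q) | E=∅ | K=[arg :: addR :: mulR :: mulR]]
t=5: [C=-1 | E=∅ | K=[fun :: addR :: mulR :: mulR]]
t=6: [C=q | E={q↦-1} | K=[addR :: mulR :: mulR]]
t=7: [C=(let u = 0 in u) | E=∅ | K=[addL(-1) :: mulR :: mulR]]
t=8: [C=0 | E=∅ | K=[let u :: addL(-1) :: mulR :: mulR]]
t=9: [C=u | E={u↦0} | K=[addL(-1) :: mulR :: mulR]]
t=10: [C=(((λw. w) 2) - (-1 + 2)) | E=∅ | K=[mulL(-1) :: mulR]]
t=11: [C=((λw. w) 2) | E=∅ | K=[subR :: mulL(-1) :: mulR]]
t=12: [C=(λw. w) | E=∅ | K=[arg :: subR :: mulL(-1) :: mulR]]
t=13: [C=2 | E=∅ | K=[fun :: subR :: mulL(-1) :: mulR]]
t=14: [C=w | E={w↦2} | K=[subR :: mulL(-1) :: mulR]]
t=15: [C=(-1 + 2) | E=∅ | K=[subL(2) :: mulL(-1) :: mulR]]
t=16: [C=-1 | E=∅ | K=[addR :: subL(2) :: mulL(-1) :: mulR]]
t=17: [C=2 | E=∅ | K=[addL(-1) :: subL(2) :: mulL(-1) :: mulR]]
t=18: [C=4 | E=∅ | K=[mulL(-1)]]
→ final value -4

Answer: -4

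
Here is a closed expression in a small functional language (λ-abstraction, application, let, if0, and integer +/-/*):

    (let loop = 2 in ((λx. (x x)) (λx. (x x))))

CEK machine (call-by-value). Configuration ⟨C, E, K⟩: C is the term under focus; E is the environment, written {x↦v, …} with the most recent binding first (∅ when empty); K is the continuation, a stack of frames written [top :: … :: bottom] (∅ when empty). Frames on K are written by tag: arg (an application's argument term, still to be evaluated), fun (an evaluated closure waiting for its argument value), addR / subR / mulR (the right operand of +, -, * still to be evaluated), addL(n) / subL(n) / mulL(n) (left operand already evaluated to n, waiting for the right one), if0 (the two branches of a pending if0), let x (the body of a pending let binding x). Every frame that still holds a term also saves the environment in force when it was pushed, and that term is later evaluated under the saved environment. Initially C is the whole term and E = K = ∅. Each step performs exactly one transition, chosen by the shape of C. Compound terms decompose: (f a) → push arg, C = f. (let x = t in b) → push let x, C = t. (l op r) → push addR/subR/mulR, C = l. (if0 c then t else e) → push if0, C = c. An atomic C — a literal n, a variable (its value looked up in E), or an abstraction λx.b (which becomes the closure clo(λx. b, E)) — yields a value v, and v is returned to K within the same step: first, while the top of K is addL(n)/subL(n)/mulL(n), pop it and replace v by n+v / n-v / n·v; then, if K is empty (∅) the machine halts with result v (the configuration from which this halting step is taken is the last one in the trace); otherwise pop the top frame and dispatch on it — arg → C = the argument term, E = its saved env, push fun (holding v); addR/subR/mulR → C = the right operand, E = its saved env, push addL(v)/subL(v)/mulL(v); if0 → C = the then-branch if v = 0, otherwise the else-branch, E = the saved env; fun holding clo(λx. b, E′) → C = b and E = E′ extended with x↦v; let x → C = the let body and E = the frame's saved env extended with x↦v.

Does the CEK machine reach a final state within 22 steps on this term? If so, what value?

Answer: DIVERGES (no final state within 22 steps)

Machine steps:
step 0: ⟨C=(let loop = 2 in ((λx. (x x)) (λx. (x x)))); E=∅; K=∅⟩
step 1: ⟨C=2; E=∅; K=[let loop]⟩
step 2: ⟨C=((λx. (x x)) (λx. (x x))); E={loop↦2}; K=∅⟩
step 3: ⟨C=(λx. (x x)); E={loop↦2}; K=[arg]⟩
step 4: ⟨C=(λx. (x x)); E={loop↦2}; K=[fun]⟩
step 5: ⟨C=(x x); E={x↦clo(λx. (x x), {loop↦2}), loop↦2}; K=∅⟩
step 6: ⟨C=x; E={x↦clo(λx. (x x), {loop↦2}), loop↦2}; K=[arg]⟩
step 7: ⟨C=x; E={x↦clo(λx. (x x), {loop↦2}), loop↦2}; K=[fun]⟩
… configuration repeats with period 3 (steps 5–7 recur indefinitely) …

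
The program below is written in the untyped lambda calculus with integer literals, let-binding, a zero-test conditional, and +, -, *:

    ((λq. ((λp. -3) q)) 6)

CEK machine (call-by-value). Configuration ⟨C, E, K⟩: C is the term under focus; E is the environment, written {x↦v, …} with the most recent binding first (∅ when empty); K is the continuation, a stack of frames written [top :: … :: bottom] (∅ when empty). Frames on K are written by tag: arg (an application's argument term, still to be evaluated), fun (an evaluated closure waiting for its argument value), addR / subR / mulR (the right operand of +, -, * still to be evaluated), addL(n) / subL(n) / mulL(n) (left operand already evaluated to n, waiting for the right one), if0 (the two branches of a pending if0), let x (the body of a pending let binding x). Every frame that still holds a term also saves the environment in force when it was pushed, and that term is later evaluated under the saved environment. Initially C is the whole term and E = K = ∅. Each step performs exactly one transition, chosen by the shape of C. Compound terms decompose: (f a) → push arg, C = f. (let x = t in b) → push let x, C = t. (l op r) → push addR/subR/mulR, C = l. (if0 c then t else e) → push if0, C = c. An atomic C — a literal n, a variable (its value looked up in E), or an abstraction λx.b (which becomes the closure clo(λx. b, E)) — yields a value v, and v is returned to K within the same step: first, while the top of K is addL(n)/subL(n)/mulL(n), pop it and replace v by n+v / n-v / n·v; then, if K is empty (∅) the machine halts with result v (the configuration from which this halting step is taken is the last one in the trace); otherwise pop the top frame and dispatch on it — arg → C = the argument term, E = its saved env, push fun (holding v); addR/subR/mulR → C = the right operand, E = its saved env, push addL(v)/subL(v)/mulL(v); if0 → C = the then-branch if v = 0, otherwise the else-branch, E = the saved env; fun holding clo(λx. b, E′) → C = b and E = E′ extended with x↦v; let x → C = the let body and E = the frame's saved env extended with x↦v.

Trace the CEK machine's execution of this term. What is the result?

Answer: -3

Derivation:
t=0: ⟨C=((λq. ((λp. -3) q)) 6); E=∅; K=∅⟩
t=1: ⟨C=(λq. ((λp. -3) q)); E=∅; K=[arg]⟩
t=2: ⟨C=6; E=∅; K=[fun]⟩
t=3: ⟨C=((λp. -3) q); E={q↦6}; K=∅⟩
t=4: ⟨C=(λp. -3); E={q↦6}; K=[arg]⟩
t=5: ⟨C=q; E={q↦6}; K=[fun]⟩
t=6: ⟨C=-3; E={p↦6, q↦6}; K=∅⟩
→ final value -3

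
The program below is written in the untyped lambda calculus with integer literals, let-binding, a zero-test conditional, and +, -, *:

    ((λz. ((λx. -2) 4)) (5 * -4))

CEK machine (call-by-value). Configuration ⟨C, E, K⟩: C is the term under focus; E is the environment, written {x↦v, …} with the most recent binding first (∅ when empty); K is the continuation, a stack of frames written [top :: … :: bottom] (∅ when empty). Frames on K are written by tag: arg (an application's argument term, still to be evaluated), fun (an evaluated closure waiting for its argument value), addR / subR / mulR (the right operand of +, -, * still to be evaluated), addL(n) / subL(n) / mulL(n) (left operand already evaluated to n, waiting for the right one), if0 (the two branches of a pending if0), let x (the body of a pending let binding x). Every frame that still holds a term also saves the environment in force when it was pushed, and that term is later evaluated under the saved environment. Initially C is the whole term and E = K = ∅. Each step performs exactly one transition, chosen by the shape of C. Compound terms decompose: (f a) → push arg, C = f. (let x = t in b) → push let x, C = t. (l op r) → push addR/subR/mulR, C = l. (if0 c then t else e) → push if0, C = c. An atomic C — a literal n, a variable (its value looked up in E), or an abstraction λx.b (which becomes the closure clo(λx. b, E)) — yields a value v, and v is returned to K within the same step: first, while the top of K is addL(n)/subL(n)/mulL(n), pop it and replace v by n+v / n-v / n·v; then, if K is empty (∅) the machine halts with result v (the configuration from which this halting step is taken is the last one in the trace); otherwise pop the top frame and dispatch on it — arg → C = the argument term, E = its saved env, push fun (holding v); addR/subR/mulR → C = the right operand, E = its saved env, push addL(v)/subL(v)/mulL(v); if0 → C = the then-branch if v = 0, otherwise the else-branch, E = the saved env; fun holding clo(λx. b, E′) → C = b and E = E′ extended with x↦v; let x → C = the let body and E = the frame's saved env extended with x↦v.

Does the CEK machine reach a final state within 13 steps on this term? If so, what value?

step 0: <C=((λz. ((λx. -2) 4)) (5 * -4)), E=∅, K=∅>
step 1: <C=(λz. ((λx. -2) 4)), E=∅, K=[arg]>
step 2: <C=(5 * -4), E=∅, K=[fun]>
step 3: <C=5, E=∅, K=[mulR :: fun]>
step 4: <C=-4, E=∅, K=[mulL(5) :: fun]>
step 5: <C=((λx. -2) 4), E={z↦-20}, K=∅>
step 6: <C=(λx. -2), E={z↦-20}, K=[arg]>
step 7: <C=4, E={z↦-20}, K=[fun]>
step 8: <C=-2, E={x↦4, z↦-20}, K=∅>
→ final value -2

Answer: -2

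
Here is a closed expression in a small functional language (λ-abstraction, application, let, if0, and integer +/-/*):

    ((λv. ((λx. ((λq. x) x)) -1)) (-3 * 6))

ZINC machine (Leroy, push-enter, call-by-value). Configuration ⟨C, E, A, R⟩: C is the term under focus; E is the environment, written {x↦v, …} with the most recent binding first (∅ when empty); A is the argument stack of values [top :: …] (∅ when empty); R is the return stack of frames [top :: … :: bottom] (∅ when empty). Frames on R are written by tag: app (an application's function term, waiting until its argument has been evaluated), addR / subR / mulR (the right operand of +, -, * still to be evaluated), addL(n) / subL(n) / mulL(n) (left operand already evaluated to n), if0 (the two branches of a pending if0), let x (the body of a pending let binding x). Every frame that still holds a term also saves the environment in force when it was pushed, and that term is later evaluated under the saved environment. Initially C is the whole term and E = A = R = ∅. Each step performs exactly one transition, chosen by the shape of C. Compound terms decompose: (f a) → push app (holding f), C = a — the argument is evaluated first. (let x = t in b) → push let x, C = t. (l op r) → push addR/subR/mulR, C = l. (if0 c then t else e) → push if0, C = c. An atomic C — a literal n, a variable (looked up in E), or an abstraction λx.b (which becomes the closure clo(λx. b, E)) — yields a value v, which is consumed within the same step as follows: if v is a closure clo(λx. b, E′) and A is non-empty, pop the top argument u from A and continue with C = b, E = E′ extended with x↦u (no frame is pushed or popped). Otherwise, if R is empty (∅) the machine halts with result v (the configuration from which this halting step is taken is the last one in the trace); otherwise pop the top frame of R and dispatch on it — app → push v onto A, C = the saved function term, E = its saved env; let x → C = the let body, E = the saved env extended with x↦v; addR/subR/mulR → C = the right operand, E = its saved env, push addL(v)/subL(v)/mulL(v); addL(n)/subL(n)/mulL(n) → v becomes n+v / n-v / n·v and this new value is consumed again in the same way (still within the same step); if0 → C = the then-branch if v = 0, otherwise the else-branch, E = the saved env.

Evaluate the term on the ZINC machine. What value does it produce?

[0] ⟨C=((λv. ((λx. ((λq. x) x)) -1)) (-3 * 6)); E=∅; A=∅; R=∅⟩
[1] ⟨C=(-3 * 6); E=∅; A=∅; R=[app]⟩
[2] ⟨C=-3; E=∅; A=∅; R=[mulR :: app]⟩
[3] ⟨C=6; E=∅; A=∅; R=[mulL(-3) :: app]⟩
[4] ⟨C=(λv. ((λx. ((λq. x) x)) -1)); E=∅; A=[-18]; R=∅⟩
[5] ⟨C=((λx. ((λq. x) x)) -1); E={v↦-18}; A=∅; R=∅⟩
[6] ⟨C=-1; E={v↦-18}; A=∅; R=[app]⟩
[7] ⟨C=(λx. ((λq. x) x)); E={v↦-18}; A=[-1]; R=∅⟩
[8] ⟨C=((λq. x) x); E={x↦-1, v↦-18}; A=∅; R=∅⟩
[9] ⟨C=x; E={x↦-1, v↦-18}; A=∅; R=[app]⟩
[10] ⟨C=(λq. x); E={x↦-1, v↦-18}; A=[-1]; R=∅⟩
[11] ⟨C=x; E={q↦-1, x↦-1, v↦-18}; A=∅; R=∅⟩
→ final value -1

Answer: -1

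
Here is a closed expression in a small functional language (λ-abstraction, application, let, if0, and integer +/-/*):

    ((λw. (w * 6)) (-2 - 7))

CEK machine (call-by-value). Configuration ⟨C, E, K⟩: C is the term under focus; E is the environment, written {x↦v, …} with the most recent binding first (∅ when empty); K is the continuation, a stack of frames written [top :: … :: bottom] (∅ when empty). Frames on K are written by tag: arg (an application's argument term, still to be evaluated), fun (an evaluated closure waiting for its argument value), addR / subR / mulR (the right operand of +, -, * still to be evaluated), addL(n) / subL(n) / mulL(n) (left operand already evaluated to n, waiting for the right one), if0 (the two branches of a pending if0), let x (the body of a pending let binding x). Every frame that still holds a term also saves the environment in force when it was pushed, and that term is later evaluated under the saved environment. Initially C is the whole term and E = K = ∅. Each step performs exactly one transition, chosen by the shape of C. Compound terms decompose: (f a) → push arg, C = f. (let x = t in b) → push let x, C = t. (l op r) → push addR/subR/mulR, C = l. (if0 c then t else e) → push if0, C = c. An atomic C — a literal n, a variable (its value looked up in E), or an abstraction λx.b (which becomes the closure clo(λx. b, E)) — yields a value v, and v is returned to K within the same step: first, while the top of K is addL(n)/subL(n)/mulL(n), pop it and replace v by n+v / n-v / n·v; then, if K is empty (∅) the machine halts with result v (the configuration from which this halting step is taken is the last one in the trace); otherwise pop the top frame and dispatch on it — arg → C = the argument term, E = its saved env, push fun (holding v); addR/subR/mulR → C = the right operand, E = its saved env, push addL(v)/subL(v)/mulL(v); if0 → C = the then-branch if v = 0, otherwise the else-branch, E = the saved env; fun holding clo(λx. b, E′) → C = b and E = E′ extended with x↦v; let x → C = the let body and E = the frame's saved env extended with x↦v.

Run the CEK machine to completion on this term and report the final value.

Answer: -54

Machine steps:
t=0: <C=((λw. (w * 6)) (-2 - 7)), E=∅, K=∅>
t=1: <C=(λw. (w * 6)), E=∅, K=[arg]>
t=2: <C=(-2 - 7), E=∅, K=[fun]>
t=3: <C=-2, E=∅, K=[subR :: fun]>
t=4: <C=7, E=∅, K=[subL(-2) :: fun]>
t=5: <C=(w * 6), E={w↦-9}, K=∅>
t=6: <C=w, E={w↦-9}, K=[mulR]>
t=7: <C=6, E={w↦-9}, K=[mulL(-9)]>
→ final value -54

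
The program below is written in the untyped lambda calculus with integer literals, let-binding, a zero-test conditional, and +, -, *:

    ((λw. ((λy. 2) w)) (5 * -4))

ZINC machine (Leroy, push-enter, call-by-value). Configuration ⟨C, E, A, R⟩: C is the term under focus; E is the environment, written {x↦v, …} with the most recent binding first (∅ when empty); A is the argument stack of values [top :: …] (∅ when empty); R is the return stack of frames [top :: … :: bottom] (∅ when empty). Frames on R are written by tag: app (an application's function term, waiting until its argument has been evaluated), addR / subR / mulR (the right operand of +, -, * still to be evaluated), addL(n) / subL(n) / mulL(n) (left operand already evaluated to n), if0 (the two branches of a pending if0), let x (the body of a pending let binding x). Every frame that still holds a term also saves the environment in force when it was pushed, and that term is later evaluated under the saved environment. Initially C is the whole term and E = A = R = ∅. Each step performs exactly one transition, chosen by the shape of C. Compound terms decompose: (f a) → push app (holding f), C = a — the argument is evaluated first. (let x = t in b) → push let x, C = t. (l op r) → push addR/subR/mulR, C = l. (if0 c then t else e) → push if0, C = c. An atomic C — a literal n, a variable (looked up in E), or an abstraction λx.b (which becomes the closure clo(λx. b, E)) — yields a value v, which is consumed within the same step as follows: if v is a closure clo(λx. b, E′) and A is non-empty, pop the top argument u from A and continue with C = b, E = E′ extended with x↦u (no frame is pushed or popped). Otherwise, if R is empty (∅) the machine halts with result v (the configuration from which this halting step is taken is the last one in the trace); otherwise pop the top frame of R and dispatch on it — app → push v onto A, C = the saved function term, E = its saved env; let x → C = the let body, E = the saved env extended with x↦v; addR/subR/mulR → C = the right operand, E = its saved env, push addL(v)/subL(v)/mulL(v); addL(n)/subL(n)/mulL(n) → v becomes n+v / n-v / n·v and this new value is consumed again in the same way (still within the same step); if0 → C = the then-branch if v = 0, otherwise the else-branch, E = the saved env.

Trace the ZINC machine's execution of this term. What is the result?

0. ⟨C=((λw. ((λy. 2) w)) (5 * -4)); E=∅; A=∅; R=∅⟩
1. ⟨C=(5 * -4); E=∅; A=∅; R=[app]⟩
2. ⟨C=5; E=∅; A=∅; R=[mulR :: app]⟩
3. ⟨C=-4; E=∅; A=∅; R=[mulL(5) :: app]⟩
4. ⟨C=(λw. ((λy. 2) w)); E=∅; A=[-20]; R=∅⟩
5. ⟨C=((λy. 2) w); E={w↦-20}; A=∅; R=∅⟩
6. ⟨C=w; E={w↦-20}; A=∅; R=[app]⟩
7. ⟨C=(λy. 2); E={w↦-20}; A=[-20]; R=∅⟩
8. ⟨C=2; E={y↦-20, w↦-20}; A=∅; R=∅⟩
→ final value 2

Answer: 2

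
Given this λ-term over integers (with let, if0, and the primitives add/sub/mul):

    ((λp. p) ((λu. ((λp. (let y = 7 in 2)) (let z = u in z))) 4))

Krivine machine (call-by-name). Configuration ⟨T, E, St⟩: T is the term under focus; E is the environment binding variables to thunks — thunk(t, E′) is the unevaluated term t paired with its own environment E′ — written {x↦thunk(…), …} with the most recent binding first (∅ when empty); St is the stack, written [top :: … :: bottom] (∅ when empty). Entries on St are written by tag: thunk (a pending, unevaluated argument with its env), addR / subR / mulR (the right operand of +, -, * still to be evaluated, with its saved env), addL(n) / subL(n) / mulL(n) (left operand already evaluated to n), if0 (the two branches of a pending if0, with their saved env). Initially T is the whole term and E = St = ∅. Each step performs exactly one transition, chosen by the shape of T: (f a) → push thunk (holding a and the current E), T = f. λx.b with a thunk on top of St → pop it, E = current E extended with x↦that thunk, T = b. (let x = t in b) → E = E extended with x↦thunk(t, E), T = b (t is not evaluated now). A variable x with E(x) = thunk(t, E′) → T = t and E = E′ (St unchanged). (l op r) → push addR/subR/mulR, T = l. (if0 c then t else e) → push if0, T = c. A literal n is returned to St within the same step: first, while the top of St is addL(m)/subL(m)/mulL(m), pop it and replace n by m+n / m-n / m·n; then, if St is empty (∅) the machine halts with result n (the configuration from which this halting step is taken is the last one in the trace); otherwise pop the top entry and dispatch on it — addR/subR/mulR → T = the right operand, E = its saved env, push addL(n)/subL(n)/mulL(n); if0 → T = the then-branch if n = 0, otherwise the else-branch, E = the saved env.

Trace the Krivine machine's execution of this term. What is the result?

Answer: 2

Machine steps:
0. [T=((λp. p) ((λu. ((λp. (let y = 7 in 2)) (let z = u in z))) 4)) | E=∅ | St=∅]
1. [T=(λp. p) | E=∅ | St=[thunk]]
2. [T=p | E={p↦thunk(((λu. ((λp. (let y = 7 in 2)) (let z = u in z))) 4), ∅)} | St=∅]
3. [T=((λu. ((λp. (let y = 7 in 2)) (let z = u in z))) 4) | E=∅ | St=∅]
4. [T=(λu. ((λp. (let y = 7 in 2)) (let z = u in z))) | E=∅ | St=[thunk]]
5. [T=((λp. (let y = 7 in 2)) (let z = u in z)) | E={u↦thunk(4, ∅)} | St=∅]
6. [T=(λp. (let y = 7 in 2)) | E={u↦thunk(4, ∅)} | St=[thunk]]
7. [T=(let y = 7 in 2) | E={p↦thunk((let z = u in z), {u↦thunk(4, ∅)}), u↦thunk(4, ∅)} | St=∅]
8. [T=2 | E={y↦thunk(7, {p↦thunk((let z = u in z), {u↦thunk(4, ∅)}), u↦thunk(4, ∅)}), p↦thunk((let z = u in z), {u↦thunk(4, ∅)}), u↦thunk(4, ∅)} | St=∅]
→ final value 2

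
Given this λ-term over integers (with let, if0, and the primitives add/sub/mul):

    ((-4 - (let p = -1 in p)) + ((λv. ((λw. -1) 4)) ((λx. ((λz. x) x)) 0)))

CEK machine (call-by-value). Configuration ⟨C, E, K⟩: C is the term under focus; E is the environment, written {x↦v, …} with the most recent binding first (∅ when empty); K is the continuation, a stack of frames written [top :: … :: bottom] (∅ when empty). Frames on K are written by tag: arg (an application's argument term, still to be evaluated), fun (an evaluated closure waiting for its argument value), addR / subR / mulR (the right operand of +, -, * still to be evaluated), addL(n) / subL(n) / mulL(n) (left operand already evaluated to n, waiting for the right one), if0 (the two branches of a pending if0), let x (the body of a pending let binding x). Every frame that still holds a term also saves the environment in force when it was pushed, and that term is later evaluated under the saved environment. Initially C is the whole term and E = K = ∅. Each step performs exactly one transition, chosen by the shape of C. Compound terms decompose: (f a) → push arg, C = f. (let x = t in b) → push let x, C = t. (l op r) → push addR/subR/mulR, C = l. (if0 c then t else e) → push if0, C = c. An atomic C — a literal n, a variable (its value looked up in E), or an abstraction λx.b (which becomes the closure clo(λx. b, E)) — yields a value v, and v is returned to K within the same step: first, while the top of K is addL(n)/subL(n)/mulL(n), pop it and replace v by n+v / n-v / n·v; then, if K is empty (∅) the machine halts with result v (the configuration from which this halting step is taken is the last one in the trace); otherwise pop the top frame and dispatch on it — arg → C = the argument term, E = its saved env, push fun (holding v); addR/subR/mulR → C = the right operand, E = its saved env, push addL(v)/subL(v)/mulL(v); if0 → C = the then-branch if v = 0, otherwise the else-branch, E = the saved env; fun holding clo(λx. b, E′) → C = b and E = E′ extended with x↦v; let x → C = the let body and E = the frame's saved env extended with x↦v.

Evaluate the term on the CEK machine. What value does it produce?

Answer: -4

Derivation:
0. [C=((-4 - (let p = -1 in p)) + ((λv. ((λw. -1) 4)) ((λx. ((λz. x) x)) 0))) | E=∅ | K=∅]
1. [C=(-4 - (let p = -1 in p)) | E=∅ | K=[addR]]
2. [C=-4 | E=∅ | K=[subR :: addR]]
3. [C=(let p = -1 in p) | E=∅ | K=[subL(-4) :: addR]]
4. [C=-1 | E=∅ | K=[let p :: subL(-4) :: addR]]
5. [C=p | E={p↦-1} | K=[subL(-4) :: addR]]
6. [C=((λv. ((λw. -1) 4)) ((λx. ((λz. x) x)) 0)) | E=∅ | K=[addL(-3)]]
7. [C=(λv. ((λw. -1) 4)) | E=∅ | K=[arg :: addL(-3)]]
8. [C=((λx. ((λz. x) x)) 0) | E=∅ | K=[fun :: addL(-3)]]
9. [C=(λx. ((λz. x) x)) | E=∅ | K=[arg :: fun :: addL(-3)]]
10. [C=0 | E=∅ | K=[fun :: fun :: addL(-3)]]
11. [C=((λz. x) x) | E={x↦0} | K=[fun :: addL(-3)]]
12. [C=(λz. x) | E={x↦0} | K=[arg :: fun :: addL(-3)]]
13. [C=x | E={x↦0} | K=[fun :: fun :: addL(-3)]]
14. [C=x | E={z↦0, x↦0} | K=[fun :: addL(-3)]]
15. [C=((λw. -1) 4) | E={v↦0} | K=[addL(-3)]]
16. [C=(λw. -1) | E={v↦0} | K=[arg :: addL(-3)]]
17. [C=4 | E={v↦0} | K=[fun :: addL(-3)]]
18. [C=-1 | E={w↦4, v↦0} | K=[addL(-3)]]
→ final value -4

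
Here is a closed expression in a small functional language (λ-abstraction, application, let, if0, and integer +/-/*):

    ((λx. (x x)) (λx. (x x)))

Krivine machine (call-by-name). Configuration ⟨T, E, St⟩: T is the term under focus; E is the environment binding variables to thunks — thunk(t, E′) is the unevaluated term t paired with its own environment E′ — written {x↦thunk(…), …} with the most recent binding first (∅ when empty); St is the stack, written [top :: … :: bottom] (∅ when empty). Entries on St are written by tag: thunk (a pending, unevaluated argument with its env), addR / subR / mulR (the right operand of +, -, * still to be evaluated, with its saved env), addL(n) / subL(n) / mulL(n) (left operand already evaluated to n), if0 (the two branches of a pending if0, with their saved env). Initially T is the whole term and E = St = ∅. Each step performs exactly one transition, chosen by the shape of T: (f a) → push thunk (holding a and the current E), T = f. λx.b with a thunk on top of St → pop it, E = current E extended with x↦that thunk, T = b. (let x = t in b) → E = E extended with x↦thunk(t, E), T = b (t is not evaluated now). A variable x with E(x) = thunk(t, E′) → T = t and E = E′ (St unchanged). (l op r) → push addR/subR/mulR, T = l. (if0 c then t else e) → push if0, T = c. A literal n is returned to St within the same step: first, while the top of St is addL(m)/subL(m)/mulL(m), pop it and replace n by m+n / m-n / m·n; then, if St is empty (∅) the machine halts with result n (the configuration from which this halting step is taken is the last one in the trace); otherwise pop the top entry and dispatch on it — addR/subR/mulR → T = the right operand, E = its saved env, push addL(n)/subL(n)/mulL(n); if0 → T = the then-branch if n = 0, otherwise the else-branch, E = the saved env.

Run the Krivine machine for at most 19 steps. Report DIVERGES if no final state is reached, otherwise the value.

Answer: DIVERGES (no final state within 19 steps)

Execution trace:
[0] <T=((λx. (x x)) (λx. (x x))), E=∅, St=∅>
[1] <T=(λx. (x x)), E=∅, St=[thunk]>
[2] <T=(x x), E={x↦thunk((λx. (x x)), ∅)}, St=∅>
[3] <T=x, E={x↦thunk((λx. (x x)), ∅)}, St=[thunk]>
[4] <T=(λx. (x x)), E=∅, St=[thunk]>
[5] <T=(x x), E={x↦thunk(x, {x↦thunk((λx. (x x)), ∅)})}, St=∅>
[6] <T=x, E={x↦thunk(x, {x↦thunk((λx. (x x)), ∅)})}, St=[thunk]>
[7] <T=x, E={x↦thunk((λx. (x x)), ∅)}, St=[thunk]>
[8] <T=(λx. (x x)), E=∅, St=[thunk]>
[9] <T=(x x), E={x↦thunk(x, {x↦thunk(x, {x↦thunk((λx. (x x)), ∅)})})}, St=∅>
[10] <T=x, E={x↦thunk(x, {x↦thunk(x, {x↦thunk((λx. (x x)), ∅)})})}, St=[thunk]>
[11] <T=x, E={x↦thunk(x, {x↦thunk((λx. (x x)), ∅)})}, St=[thunk]>
[12] <T=x, E={x↦thunk((λx. (x x)), ∅)}, St=[thunk]>
[13] <T=(λx. (x x)), E=∅, St=[thunk]>
[14] <T=(x x), E={x↦thunk(x, {x↦thunk(x, {x↦thunk(x, {x↦thunk((λx. (x x)), ∅)})})})}, St=∅>
[15] <T=x, E={x↦thunk(x, {x↦thunk(x, {x↦thunk(x, {x↦thunk((λx. (x x)), ∅)})})})}, St=[thunk]>
[16] <T=x, E={x↦thunk(x, {x↦thunk(x, {x↦thunk((λx. (x x)), ∅)})})}, St=[thunk]>
[17] <T=x, E={x↦thunk(x, {x↦thunk((λx. (x x)), ∅)})}, St=[thunk]>
[18] <T=x, E={x↦thunk((λx. (x x)), ∅)}, St=[thunk]>
[19] <T=(λx. (x x)), E=∅, St=[thunk]>
→ 19 transitions taken and the configuration is still not final: no result within 19 steps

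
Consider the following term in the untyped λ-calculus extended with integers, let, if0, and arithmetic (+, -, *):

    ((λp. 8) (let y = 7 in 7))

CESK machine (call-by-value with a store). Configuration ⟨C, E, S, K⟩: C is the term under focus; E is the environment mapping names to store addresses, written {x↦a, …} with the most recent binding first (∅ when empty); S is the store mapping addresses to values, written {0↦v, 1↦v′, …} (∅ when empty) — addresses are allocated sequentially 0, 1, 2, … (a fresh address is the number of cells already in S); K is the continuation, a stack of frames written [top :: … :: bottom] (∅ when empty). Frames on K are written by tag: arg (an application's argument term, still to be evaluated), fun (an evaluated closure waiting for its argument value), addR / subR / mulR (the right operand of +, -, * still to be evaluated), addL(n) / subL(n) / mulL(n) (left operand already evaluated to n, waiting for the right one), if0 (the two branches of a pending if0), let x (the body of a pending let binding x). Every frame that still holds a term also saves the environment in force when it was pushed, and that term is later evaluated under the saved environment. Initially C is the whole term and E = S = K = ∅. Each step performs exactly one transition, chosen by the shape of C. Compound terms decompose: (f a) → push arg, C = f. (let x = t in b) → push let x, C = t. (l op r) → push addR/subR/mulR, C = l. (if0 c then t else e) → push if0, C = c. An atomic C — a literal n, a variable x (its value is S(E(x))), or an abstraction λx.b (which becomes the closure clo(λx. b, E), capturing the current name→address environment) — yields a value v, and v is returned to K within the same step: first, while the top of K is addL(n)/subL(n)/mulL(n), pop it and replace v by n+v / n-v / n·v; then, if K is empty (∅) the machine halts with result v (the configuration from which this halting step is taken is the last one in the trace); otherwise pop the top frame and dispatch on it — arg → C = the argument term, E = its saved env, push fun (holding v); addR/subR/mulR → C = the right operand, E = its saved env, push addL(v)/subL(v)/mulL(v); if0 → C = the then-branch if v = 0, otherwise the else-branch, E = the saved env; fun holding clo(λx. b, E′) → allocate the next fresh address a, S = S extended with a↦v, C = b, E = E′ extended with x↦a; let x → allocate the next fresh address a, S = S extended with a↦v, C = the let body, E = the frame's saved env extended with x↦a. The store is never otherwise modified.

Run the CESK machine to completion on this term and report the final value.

t=0: <C=((λp. 8) (let y = 7 in 7)), E=∅, S=∅, K=∅>
t=1: <C=(λp. 8), E=∅, S=∅, K=[arg]>
t=2: <C=(let y = 7 in 7), E=∅, S=∅, K=[fun]>
t=3: <C=7, E=∅, S=∅, K=[let y :: fun]>
t=4: <C=7, E={y↦0}, S={0↦7}, K=[fun]>
t=5: <C=8, E={p↦1}, S={0↦7, 1↦7}, K=∅>
→ final value 8

Answer: 8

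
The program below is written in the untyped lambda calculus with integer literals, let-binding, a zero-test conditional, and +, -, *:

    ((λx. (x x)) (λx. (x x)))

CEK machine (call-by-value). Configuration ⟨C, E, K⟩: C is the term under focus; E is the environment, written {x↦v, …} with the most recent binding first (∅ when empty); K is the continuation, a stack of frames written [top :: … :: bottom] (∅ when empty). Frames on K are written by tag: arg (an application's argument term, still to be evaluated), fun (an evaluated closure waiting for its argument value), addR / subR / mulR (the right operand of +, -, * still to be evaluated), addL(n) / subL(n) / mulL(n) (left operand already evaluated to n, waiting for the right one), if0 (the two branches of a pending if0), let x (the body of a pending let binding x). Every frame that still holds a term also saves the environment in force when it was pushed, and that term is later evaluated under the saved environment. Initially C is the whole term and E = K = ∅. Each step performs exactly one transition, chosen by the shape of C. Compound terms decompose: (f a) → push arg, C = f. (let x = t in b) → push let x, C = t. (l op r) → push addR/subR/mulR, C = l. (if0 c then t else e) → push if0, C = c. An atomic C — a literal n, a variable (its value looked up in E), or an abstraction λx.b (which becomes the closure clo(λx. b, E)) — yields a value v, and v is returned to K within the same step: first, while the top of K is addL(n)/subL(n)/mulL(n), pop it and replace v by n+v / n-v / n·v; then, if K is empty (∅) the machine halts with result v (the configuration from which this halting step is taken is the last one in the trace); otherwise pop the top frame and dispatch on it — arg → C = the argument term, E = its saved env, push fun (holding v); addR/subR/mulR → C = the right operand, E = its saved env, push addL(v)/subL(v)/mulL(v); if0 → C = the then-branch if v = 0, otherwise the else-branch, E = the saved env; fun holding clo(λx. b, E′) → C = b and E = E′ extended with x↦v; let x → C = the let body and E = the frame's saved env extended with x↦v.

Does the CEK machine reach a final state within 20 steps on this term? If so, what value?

step 0: <C=((λx. (x x)) (λx. (x x))), E=∅, K=∅>
step 1: <C=(λx. (x x)), E=∅, K=[arg]>
step 2: <C=(λx. (x x)), E=∅, K=[fun]>
step 3: <C=(x x), E={x↦clo(λx. (x x), ∅)}, K=∅>
step 4: <C=x, E={x↦clo(λx. (x x), ∅)}, K=[arg]>
step 5: <C=x, E={x↦clo(λx. (x x), ∅)}, K=[fun]>
… configuration repeats with period 3 (steps 3–5 recur indefinitely) …

Answer: DIVERGES (no final state within 20 steps)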